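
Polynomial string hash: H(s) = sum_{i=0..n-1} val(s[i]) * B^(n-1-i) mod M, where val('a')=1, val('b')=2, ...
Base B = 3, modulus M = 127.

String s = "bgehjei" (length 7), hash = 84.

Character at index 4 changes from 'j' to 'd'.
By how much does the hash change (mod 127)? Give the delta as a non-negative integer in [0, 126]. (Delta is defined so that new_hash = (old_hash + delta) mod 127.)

Answer: 73

Derivation:
Delta formula: (val(new) - val(old)) * B^(n-1-k) mod M
  val('d') - val('j') = 4 - 10 = -6
  B^(n-1-k) = 3^2 mod 127 = 9
  Delta = -6 * 9 mod 127 = 73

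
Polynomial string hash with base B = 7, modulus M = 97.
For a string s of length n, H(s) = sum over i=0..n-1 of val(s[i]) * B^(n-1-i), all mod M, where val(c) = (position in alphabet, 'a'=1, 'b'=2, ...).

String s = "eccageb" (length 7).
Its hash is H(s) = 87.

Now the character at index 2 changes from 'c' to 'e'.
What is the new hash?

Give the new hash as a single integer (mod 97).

val('c') = 3, val('e') = 5
Position k = 2, exponent = n-1-k = 4
B^4 mod M = 7^4 mod 97 = 73
Delta = (5 - 3) * 73 mod 97 = 49
New hash = (87 + 49) mod 97 = 39

Answer: 39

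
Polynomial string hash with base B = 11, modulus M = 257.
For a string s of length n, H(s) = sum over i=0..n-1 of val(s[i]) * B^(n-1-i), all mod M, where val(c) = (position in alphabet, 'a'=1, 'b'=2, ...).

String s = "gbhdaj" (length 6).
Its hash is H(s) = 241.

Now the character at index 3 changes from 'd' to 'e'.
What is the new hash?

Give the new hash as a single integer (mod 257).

Answer: 105

Derivation:
val('d') = 4, val('e') = 5
Position k = 3, exponent = n-1-k = 2
B^2 mod M = 11^2 mod 257 = 121
Delta = (5 - 4) * 121 mod 257 = 121
New hash = (241 + 121) mod 257 = 105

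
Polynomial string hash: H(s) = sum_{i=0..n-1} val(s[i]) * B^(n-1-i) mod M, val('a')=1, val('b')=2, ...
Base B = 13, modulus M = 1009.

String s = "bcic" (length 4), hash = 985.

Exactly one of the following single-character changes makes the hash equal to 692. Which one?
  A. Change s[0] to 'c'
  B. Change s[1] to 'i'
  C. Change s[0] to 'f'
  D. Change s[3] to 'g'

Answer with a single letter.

Option A: s[0]='b'->'c', delta=(3-2)*13^3 mod 1009 = 179, hash=985+179 mod 1009 = 155
Option B: s[1]='c'->'i', delta=(9-3)*13^2 mod 1009 = 5, hash=985+5 mod 1009 = 990
Option C: s[0]='b'->'f', delta=(6-2)*13^3 mod 1009 = 716, hash=985+716 mod 1009 = 692 <-- target
Option D: s[3]='c'->'g', delta=(7-3)*13^0 mod 1009 = 4, hash=985+4 mod 1009 = 989

Answer: C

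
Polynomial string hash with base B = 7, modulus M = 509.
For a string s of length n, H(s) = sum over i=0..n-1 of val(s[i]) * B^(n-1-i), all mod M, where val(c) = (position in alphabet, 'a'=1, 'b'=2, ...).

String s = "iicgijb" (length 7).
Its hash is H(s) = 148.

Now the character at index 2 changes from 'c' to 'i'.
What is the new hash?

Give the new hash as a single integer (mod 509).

val('c') = 3, val('i') = 9
Position k = 2, exponent = n-1-k = 4
B^4 mod M = 7^4 mod 509 = 365
Delta = (9 - 3) * 365 mod 509 = 154
New hash = (148 + 154) mod 509 = 302

Answer: 302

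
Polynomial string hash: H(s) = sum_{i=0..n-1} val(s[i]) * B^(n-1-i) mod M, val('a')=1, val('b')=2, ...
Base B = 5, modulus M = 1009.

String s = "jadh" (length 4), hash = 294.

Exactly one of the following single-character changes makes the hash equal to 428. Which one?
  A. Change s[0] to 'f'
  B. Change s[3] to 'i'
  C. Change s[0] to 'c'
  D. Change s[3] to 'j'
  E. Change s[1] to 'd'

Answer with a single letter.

Option A: s[0]='j'->'f', delta=(6-10)*5^3 mod 1009 = 509, hash=294+509 mod 1009 = 803
Option B: s[3]='h'->'i', delta=(9-8)*5^0 mod 1009 = 1, hash=294+1 mod 1009 = 295
Option C: s[0]='j'->'c', delta=(3-10)*5^3 mod 1009 = 134, hash=294+134 mod 1009 = 428 <-- target
Option D: s[3]='h'->'j', delta=(10-8)*5^0 mod 1009 = 2, hash=294+2 mod 1009 = 296
Option E: s[1]='a'->'d', delta=(4-1)*5^2 mod 1009 = 75, hash=294+75 mod 1009 = 369

Answer: C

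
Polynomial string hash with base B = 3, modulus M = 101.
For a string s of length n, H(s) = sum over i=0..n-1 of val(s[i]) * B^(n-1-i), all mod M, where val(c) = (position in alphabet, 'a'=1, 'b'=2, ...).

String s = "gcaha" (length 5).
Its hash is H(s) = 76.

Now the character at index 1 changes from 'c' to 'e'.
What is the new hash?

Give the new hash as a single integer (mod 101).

val('c') = 3, val('e') = 5
Position k = 1, exponent = n-1-k = 3
B^3 mod M = 3^3 mod 101 = 27
Delta = (5 - 3) * 27 mod 101 = 54
New hash = (76 + 54) mod 101 = 29

Answer: 29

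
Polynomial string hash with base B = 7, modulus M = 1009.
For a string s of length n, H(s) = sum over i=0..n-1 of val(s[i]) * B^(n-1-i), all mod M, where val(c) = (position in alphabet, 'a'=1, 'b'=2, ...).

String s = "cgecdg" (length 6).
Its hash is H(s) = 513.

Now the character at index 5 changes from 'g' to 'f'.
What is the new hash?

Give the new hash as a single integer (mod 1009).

val('g') = 7, val('f') = 6
Position k = 5, exponent = n-1-k = 0
B^0 mod M = 7^0 mod 1009 = 1
Delta = (6 - 7) * 1 mod 1009 = 1008
New hash = (513 + 1008) mod 1009 = 512

Answer: 512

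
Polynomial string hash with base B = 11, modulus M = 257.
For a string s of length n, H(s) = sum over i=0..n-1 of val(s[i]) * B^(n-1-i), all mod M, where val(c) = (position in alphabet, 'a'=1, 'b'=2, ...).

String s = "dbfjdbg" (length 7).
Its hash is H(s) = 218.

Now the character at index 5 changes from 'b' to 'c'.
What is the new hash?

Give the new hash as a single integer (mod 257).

Answer: 229

Derivation:
val('b') = 2, val('c') = 3
Position k = 5, exponent = n-1-k = 1
B^1 mod M = 11^1 mod 257 = 11
Delta = (3 - 2) * 11 mod 257 = 11
New hash = (218 + 11) mod 257 = 229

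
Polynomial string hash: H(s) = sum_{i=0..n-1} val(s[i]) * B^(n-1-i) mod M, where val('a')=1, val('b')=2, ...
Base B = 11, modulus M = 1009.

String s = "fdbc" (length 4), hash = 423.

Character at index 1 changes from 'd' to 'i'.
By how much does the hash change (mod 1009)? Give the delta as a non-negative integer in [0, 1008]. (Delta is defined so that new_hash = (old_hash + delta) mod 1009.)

Delta formula: (val(new) - val(old)) * B^(n-1-k) mod M
  val('i') - val('d') = 9 - 4 = 5
  B^(n-1-k) = 11^2 mod 1009 = 121
  Delta = 5 * 121 mod 1009 = 605

Answer: 605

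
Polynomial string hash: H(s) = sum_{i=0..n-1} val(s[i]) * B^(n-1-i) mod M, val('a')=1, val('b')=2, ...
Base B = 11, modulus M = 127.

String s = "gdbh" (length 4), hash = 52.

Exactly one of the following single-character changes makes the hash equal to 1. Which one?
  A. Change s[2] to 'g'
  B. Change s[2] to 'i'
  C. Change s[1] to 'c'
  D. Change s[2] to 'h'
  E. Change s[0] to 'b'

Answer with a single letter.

Answer: E

Derivation:
Option A: s[2]='b'->'g', delta=(7-2)*11^1 mod 127 = 55, hash=52+55 mod 127 = 107
Option B: s[2]='b'->'i', delta=(9-2)*11^1 mod 127 = 77, hash=52+77 mod 127 = 2
Option C: s[1]='d'->'c', delta=(3-4)*11^2 mod 127 = 6, hash=52+6 mod 127 = 58
Option D: s[2]='b'->'h', delta=(8-2)*11^1 mod 127 = 66, hash=52+66 mod 127 = 118
Option E: s[0]='g'->'b', delta=(2-7)*11^3 mod 127 = 76, hash=52+76 mod 127 = 1 <-- target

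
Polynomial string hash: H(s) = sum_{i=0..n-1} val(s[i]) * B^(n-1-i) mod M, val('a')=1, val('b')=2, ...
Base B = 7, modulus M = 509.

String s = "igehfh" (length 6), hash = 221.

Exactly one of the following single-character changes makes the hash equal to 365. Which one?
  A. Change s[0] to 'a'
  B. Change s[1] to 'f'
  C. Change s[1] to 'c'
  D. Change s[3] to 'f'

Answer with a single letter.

Answer: B

Derivation:
Option A: s[0]='i'->'a', delta=(1-9)*7^5 mod 509 = 429, hash=221+429 mod 509 = 141
Option B: s[1]='g'->'f', delta=(6-7)*7^4 mod 509 = 144, hash=221+144 mod 509 = 365 <-- target
Option C: s[1]='g'->'c', delta=(3-7)*7^4 mod 509 = 67, hash=221+67 mod 509 = 288
Option D: s[3]='h'->'f', delta=(6-8)*7^2 mod 509 = 411, hash=221+411 mod 509 = 123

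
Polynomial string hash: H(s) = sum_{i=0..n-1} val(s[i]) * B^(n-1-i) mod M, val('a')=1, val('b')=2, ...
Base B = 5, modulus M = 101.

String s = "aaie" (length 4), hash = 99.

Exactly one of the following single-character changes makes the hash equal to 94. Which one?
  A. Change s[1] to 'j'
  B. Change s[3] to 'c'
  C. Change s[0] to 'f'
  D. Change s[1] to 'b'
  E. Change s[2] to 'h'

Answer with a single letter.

Answer: E

Derivation:
Option A: s[1]='a'->'j', delta=(10-1)*5^2 mod 101 = 23, hash=99+23 mod 101 = 21
Option B: s[3]='e'->'c', delta=(3-5)*5^0 mod 101 = 99, hash=99+99 mod 101 = 97
Option C: s[0]='a'->'f', delta=(6-1)*5^3 mod 101 = 19, hash=99+19 mod 101 = 17
Option D: s[1]='a'->'b', delta=(2-1)*5^2 mod 101 = 25, hash=99+25 mod 101 = 23
Option E: s[2]='i'->'h', delta=(8-9)*5^1 mod 101 = 96, hash=99+96 mod 101 = 94 <-- target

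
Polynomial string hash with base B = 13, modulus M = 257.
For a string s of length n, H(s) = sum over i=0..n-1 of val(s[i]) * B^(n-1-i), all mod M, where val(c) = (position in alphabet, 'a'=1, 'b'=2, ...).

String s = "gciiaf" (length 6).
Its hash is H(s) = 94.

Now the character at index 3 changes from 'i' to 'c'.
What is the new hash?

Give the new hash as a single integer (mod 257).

Answer: 108

Derivation:
val('i') = 9, val('c') = 3
Position k = 3, exponent = n-1-k = 2
B^2 mod M = 13^2 mod 257 = 169
Delta = (3 - 9) * 169 mod 257 = 14
New hash = (94 + 14) mod 257 = 108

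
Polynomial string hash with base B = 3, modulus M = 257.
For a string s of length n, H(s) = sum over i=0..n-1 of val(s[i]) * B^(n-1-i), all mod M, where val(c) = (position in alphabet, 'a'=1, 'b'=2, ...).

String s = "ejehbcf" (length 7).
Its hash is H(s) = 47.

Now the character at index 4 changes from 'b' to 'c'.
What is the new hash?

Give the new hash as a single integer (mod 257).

val('b') = 2, val('c') = 3
Position k = 4, exponent = n-1-k = 2
B^2 mod M = 3^2 mod 257 = 9
Delta = (3 - 2) * 9 mod 257 = 9
New hash = (47 + 9) mod 257 = 56

Answer: 56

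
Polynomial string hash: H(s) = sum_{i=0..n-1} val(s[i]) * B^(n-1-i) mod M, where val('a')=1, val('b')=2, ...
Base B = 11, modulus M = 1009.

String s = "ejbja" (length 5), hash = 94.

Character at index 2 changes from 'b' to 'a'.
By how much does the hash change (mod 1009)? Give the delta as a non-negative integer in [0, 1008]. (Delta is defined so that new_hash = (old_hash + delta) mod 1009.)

Answer: 888

Derivation:
Delta formula: (val(new) - val(old)) * B^(n-1-k) mod M
  val('a') - val('b') = 1 - 2 = -1
  B^(n-1-k) = 11^2 mod 1009 = 121
  Delta = -1 * 121 mod 1009 = 888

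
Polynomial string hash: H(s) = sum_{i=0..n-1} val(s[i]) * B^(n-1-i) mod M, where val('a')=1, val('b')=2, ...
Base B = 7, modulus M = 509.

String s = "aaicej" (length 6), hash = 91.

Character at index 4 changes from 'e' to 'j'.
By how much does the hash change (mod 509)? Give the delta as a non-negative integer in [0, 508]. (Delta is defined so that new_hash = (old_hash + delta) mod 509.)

Delta formula: (val(new) - val(old)) * B^(n-1-k) mod M
  val('j') - val('e') = 10 - 5 = 5
  B^(n-1-k) = 7^1 mod 509 = 7
  Delta = 5 * 7 mod 509 = 35

Answer: 35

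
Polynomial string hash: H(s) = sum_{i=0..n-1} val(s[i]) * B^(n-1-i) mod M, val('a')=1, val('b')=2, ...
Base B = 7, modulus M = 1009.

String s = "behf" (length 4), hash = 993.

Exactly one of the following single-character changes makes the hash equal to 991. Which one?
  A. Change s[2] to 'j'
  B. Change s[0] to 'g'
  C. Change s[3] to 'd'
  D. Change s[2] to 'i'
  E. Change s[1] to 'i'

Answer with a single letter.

Answer: C

Derivation:
Option A: s[2]='h'->'j', delta=(10-8)*7^1 mod 1009 = 14, hash=993+14 mod 1009 = 1007
Option B: s[0]='b'->'g', delta=(7-2)*7^3 mod 1009 = 706, hash=993+706 mod 1009 = 690
Option C: s[3]='f'->'d', delta=(4-6)*7^0 mod 1009 = 1007, hash=993+1007 mod 1009 = 991 <-- target
Option D: s[2]='h'->'i', delta=(9-8)*7^1 mod 1009 = 7, hash=993+7 mod 1009 = 1000
Option E: s[1]='e'->'i', delta=(9-5)*7^2 mod 1009 = 196, hash=993+196 mod 1009 = 180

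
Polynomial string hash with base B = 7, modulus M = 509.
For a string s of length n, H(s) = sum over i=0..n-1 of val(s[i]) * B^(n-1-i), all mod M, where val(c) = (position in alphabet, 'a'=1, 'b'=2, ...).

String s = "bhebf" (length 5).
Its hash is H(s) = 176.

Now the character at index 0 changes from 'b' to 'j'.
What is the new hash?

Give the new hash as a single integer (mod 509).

Answer: 42

Derivation:
val('b') = 2, val('j') = 10
Position k = 0, exponent = n-1-k = 4
B^4 mod M = 7^4 mod 509 = 365
Delta = (10 - 2) * 365 mod 509 = 375
New hash = (176 + 375) mod 509 = 42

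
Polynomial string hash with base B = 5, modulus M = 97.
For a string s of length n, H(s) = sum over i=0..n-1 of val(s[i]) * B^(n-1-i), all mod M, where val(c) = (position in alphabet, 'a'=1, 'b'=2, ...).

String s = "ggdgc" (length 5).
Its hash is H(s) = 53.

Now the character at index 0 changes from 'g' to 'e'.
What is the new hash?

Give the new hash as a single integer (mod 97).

Answer: 64

Derivation:
val('g') = 7, val('e') = 5
Position k = 0, exponent = n-1-k = 4
B^4 mod M = 5^4 mod 97 = 43
Delta = (5 - 7) * 43 mod 97 = 11
New hash = (53 + 11) mod 97 = 64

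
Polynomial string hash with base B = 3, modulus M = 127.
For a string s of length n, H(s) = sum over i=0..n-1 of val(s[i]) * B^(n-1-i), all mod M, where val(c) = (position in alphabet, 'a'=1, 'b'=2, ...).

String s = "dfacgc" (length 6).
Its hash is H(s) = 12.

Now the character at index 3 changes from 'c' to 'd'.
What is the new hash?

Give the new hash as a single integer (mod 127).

Answer: 21

Derivation:
val('c') = 3, val('d') = 4
Position k = 3, exponent = n-1-k = 2
B^2 mod M = 3^2 mod 127 = 9
Delta = (4 - 3) * 9 mod 127 = 9
New hash = (12 + 9) mod 127 = 21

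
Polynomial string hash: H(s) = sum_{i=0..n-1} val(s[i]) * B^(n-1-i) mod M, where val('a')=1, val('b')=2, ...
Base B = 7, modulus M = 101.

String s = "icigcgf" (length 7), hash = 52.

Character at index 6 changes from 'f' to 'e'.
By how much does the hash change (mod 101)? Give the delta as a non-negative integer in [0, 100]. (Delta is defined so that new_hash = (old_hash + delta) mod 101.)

Answer: 100

Derivation:
Delta formula: (val(new) - val(old)) * B^(n-1-k) mod M
  val('e') - val('f') = 5 - 6 = -1
  B^(n-1-k) = 7^0 mod 101 = 1
  Delta = -1 * 1 mod 101 = 100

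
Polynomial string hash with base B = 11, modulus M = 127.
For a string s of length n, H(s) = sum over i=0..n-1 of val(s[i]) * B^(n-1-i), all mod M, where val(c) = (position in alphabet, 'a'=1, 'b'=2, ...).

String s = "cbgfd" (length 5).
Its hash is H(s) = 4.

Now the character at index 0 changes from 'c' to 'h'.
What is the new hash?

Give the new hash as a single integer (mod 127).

val('c') = 3, val('h') = 8
Position k = 0, exponent = n-1-k = 4
B^4 mod M = 11^4 mod 127 = 36
Delta = (8 - 3) * 36 mod 127 = 53
New hash = (4 + 53) mod 127 = 57

Answer: 57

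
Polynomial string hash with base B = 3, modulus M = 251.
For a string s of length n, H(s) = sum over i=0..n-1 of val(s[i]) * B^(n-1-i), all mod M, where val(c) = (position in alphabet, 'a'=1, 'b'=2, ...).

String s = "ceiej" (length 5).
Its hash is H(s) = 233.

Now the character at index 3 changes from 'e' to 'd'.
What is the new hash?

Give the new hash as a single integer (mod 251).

Answer: 230

Derivation:
val('e') = 5, val('d') = 4
Position k = 3, exponent = n-1-k = 1
B^1 mod M = 3^1 mod 251 = 3
Delta = (4 - 5) * 3 mod 251 = 248
New hash = (233 + 248) mod 251 = 230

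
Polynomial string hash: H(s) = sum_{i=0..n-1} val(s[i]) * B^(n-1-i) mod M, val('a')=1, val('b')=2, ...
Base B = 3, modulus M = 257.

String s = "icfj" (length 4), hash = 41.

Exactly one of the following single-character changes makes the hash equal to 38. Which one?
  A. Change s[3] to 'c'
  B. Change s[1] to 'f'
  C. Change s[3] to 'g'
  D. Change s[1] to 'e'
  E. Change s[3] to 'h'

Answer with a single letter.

Option A: s[3]='j'->'c', delta=(3-10)*3^0 mod 257 = 250, hash=41+250 mod 257 = 34
Option B: s[1]='c'->'f', delta=(6-3)*3^2 mod 257 = 27, hash=41+27 mod 257 = 68
Option C: s[3]='j'->'g', delta=(7-10)*3^0 mod 257 = 254, hash=41+254 mod 257 = 38 <-- target
Option D: s[1]='c'->'e', delta=(5-3)*3^2 mod 257 = 18, hash=41+18 mod 257 = 59
Option E: s[3]='j'->'h', delta=(8-10)*3^0 mod 257 = 255, hash=41+255 mod 257 = 39

Answer: C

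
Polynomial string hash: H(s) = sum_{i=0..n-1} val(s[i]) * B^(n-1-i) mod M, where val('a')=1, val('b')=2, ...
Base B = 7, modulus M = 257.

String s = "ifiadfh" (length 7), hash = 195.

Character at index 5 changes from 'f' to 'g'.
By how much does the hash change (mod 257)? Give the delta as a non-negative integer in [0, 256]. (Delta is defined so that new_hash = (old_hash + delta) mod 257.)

Answer: 7

Derivation:
Delta formula: (val(new) - val(old)) * B^(n-1-k) mod M
  val('g') - val('f') = 7 - 6 = 1
  B^(n-1-k) = 7^1 mod 257 = 7
  Delta = 1 * 7 mod 257 = 7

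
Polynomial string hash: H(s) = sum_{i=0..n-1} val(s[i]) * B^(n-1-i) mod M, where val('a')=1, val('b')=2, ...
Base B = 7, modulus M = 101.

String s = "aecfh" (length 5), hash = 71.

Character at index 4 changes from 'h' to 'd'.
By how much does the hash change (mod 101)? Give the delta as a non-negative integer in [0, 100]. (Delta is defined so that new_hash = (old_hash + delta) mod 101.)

Delta formula: (val(new) - val(old)) * B^(n-1-k) mod M
  val('d') - val('h') = 4 - 8 = -4
  B^(n-1-k) = 7^0 mod 101 = 1
  Delta = -4 * 1 mod 101 = 97

Answer: 97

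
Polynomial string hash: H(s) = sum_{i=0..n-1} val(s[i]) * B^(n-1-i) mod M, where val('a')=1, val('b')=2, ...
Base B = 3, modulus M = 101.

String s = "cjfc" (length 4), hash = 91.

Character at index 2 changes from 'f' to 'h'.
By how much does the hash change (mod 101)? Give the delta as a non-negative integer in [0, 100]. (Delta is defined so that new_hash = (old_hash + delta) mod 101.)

Answer: 6

Derivation:
Delta formula: (val(new) - val(old)) * B^(n-1-k) mod M
  val('h') - val('f') = 8 - 6 = 2
  B^(n-1-k) = 3^1 mod 101 = 3
  Delta = 2 * 3 mod 101 = 6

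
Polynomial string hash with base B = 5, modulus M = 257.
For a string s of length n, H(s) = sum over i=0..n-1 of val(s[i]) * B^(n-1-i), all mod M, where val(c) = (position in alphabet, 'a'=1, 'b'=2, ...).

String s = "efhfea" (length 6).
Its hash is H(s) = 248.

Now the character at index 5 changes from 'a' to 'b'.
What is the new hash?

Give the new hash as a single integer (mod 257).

Answer: 249

Derivation:
val('a') = 1, val('b') = 2
Position k = 5, exponent = n-1-k = 0
B^0 mod M = 5^0 mod 257 = 1
Delta = (2 - 1) * 1 mod 257 = 1
New hash = (248 + 1) mod 257 = 249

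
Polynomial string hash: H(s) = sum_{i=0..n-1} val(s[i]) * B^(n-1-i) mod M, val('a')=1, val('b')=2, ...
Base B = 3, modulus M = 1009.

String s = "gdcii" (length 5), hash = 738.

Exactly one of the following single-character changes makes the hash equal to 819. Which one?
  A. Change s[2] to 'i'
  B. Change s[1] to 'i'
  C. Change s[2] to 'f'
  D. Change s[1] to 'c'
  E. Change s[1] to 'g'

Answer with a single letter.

Answer: E

Derivation:
Option A: s[2]='c'->'i', delta=(9-3)*3^2 mod 1009 = 54, hash=738+54 mod 1009 = 792
Option B: s[1]='d'->'i', delta=(9-4)*3^3 mod 1009 = 135, hash=738+135 mod 1009 = 873
Option C: s[2]='c'->'f', delta=(6-3)*3^2 mod 1009 = 27, hash=738+27 mod 1009 = 765
Option D: s[1]='d'->'c', delta=(3-4)*3^3 mod 1009 = 982, hash=738+982 mod 1009 = 711
Option E: s[1]='d'->'g', delta=(7-4)*3^3 mod 1009 = 81, hash=738+81 mod 1009 = 819 <-- target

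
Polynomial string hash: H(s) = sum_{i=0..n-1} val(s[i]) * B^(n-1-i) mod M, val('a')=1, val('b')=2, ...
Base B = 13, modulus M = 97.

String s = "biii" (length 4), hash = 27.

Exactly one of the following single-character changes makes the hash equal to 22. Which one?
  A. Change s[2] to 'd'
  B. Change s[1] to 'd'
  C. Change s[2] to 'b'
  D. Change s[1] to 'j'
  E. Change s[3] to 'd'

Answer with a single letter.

Answer: E

Derivation:
Option A: s[2]='i'->'d', delta=(4-9)*13^1 mod 97 = 32, hash=27+32 mod 97 = 59
Option B: s[1]='i'->'d', delta=(4-9)*13^2 mod 97 = 28, hash=27+28 mod 97 = 55
Option C: s[2]='i'->'b', delta=(2-9)*13^1 mod 97 = 6, hash=27+6 mod 97 = 33
Option D: s[1]='i'->'j', delta=(10-9)*13^2 mod 97 = 72, hash=27+72 mod 97 = 2
Option E: s[3]='i'->'d', delta=(4-9)*13^0 mod 97 = 92, hash=27+92 mod 97 = 22 <-- target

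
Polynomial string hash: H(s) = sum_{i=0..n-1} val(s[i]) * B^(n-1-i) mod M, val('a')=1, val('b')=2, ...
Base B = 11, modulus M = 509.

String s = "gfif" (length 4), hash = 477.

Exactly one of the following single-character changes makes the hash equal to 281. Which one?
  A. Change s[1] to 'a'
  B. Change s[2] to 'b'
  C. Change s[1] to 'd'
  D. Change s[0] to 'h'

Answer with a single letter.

Answer: D

Derivation:
Option A: s[1]='f'->'a', delta=(1-6)*11^2 mod 509 = 413, hash=477+413 mod 509 = 381
Option B: s[2]='i'->'b', delta=(2-9)*11^1 mod 509 = 432, hash=477+432 mod 509 = 400
Option C: s[1]='f'->'d', delta=(4-6)*11^2 mod 509 = 267, hash=477+267 mod 509 = 235
Option D: s[0]='g'->'h', delta=(8-7)*11^3 mod 509 = 313, hash=477+313 mod 509 = 281 <-- target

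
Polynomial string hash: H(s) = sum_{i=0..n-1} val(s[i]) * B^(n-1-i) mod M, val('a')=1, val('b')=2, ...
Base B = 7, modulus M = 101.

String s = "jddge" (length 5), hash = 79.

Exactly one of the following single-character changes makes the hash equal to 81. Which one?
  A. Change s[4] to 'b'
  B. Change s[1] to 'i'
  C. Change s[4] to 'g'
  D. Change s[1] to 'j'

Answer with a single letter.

Option A: s[4]='e'->'b', delta=(2-5)*7^0 mod 101 = 98, hash=79+98 mod 101 = 76
Option B: s[1]='d'->'i', delta=(9-4)*7^3 mod 101 = 99, hash=79+99 mod 101 = 77
Option C: s[4]='e'->'g', delta=(7-5)*7^0 mod 101 = 2, hash=79+2 mod 101 = 81 <-- target
Option D: s[1]='d'->'j', delta=(10-4)*7^3 mod 101 = 38, hash=79+38 mod 101 = 16

Answer: C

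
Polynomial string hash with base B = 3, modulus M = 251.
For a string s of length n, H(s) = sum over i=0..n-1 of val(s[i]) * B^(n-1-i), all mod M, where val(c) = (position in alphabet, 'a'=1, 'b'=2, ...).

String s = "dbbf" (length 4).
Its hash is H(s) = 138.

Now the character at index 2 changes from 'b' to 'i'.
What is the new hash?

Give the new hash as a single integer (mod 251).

Answer: 159

Derivation:
val('b') = 2, val('i') = 9
Position k = 2, exponent = n-1-k = 1
B^1 mod M = 3^1 mod 251 = 3
Delta = (9 - 2) * 3 mod 251 = 21
New hash = (138 + 21) mod 251 = 159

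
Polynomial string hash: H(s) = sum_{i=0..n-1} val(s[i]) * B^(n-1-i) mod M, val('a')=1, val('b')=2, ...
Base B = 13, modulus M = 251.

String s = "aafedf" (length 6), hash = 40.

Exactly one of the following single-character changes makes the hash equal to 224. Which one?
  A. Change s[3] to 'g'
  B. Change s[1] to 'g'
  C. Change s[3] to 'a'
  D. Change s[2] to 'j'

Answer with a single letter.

Answer: B

Derivation:
Option A: s[3]='e'->'g', delta=(7-5)*13^2 mod 251 = 87, hash=40+87 mod 251 = 127
Option B: s[1]='a'->'g', delta=(7-1)*13^4 mod 251 = 184, hash=40+184 mod 251 = 224 <-- target
Option C: s[3]='e'->'a', delta=(1-5)*13^2 mod 251 = 77, hash=40+77 mod 251 = 117
Option D: s[2]='f'->'j', delta=(10-6)*13^3 mod 251 = 3, hash=40+3 mod 251 = 43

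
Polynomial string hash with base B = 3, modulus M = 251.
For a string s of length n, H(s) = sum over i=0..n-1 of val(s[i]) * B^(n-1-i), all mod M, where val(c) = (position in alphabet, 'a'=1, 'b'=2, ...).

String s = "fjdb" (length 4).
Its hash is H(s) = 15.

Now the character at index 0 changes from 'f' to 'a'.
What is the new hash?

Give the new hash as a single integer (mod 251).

Answer: 131

Derivation:
val('f') = 6, val('a') = 1
Position k = 0, exponent = n-1-k = 3
B^3 mod M = 3^3 mod 251 = 27
Delta = (1 - 6) * 27 mod 251 = 116
New hash = (15 + 116) mod 251 = 131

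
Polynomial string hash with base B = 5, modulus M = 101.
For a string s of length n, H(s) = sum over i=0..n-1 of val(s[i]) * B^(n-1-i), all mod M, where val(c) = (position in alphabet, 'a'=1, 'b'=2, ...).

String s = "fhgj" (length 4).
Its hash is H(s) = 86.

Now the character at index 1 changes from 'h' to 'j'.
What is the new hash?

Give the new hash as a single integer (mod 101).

Answer: 35

Derivation:
val('h') = 8, val('j') = 10
Position k = 1, exponent = n-1-k = 2
B^2 mod M = 5^2 mod 101 = 25
Delta = (10 - 8) * 25 mod 101 = 50
New hash = (86 + 50) mod 101 = 35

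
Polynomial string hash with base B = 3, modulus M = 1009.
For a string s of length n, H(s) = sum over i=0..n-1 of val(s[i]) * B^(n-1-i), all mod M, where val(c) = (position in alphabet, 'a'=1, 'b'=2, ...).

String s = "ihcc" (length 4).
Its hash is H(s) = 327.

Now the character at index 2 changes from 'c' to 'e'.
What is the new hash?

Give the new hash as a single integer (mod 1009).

val('c') = 3, val('e') = 5
Position k = 2, exponent = n-1-k = 1
B^1 mod M = 3^1 mod 1009 = 3
Delta = (5 - 3) * 3 mod 1009 = 6
New hash = (327 + 6) mod 1009 = 333

Answer: 333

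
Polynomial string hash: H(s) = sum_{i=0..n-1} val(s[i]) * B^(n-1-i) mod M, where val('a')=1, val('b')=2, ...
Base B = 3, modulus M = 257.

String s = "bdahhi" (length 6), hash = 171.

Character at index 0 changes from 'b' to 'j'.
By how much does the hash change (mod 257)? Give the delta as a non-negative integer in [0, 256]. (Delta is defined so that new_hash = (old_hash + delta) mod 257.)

Delta formula: (val(new) - val(old)) * B^(n-1-k) mod M
  val('j') - val('b') = 10 - 2 = 8
  B^(n-1-k) = 3^5 mod 257 = 243
  Delta = 8 * 243 mod 257 = 145

Answer: 145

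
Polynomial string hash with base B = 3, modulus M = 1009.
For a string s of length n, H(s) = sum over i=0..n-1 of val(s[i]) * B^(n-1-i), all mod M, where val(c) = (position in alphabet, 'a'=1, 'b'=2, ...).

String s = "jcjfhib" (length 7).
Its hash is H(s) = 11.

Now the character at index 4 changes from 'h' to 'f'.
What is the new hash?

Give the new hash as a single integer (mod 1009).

Answer: 1002

Derivation:
val('h') = 8, val('f') = 6
Position k = 4, exponent = n-1-k = 2
B^2 mod M = 3^2 mod 1009 = 9
Delta = (6 - 8) * 9 mod 1009 = 991
New hash = (11 + 991) mod 1009 = 1002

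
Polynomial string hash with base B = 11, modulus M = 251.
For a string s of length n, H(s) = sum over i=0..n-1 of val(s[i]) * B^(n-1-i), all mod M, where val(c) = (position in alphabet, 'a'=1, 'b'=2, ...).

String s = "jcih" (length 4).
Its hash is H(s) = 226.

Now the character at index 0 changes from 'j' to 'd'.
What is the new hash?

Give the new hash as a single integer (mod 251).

Answer: 21

Derivation:
val('j') = 10, val('d') = 4
Position k = 0, exponent = n-1-k = 3
B^3 mod M = 11^3 mod 251 = 76
Delta = (4 - 10) * 76 mod 251 = 46
New hash = (226 + 46) mod 251 = 21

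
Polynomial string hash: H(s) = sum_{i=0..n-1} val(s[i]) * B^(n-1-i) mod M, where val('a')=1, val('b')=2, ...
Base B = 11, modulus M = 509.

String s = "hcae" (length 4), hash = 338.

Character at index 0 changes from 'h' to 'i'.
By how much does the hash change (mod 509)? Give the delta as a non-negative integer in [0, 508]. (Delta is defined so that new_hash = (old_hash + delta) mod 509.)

Answer: 313

Derivation:
Delta formula: (val(new) - val(old)) * B^(n-1-k) mod M
  val('i') - val('h') = 9 - 8 = 1
  B^(n-1-k) = 11^3 mod 509 = 313
  Delta = 1 * 313 mod 509 = 313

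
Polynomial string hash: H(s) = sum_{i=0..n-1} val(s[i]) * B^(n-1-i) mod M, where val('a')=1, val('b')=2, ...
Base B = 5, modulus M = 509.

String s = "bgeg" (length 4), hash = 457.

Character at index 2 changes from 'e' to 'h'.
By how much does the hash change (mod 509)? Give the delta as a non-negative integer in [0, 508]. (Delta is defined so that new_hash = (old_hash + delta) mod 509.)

Answer: 15

Derivation:
Delta formula: (val(new) - val(old)) * B^(n-1-k) mod M
  val('h') - val('e') = 8 - 5 = 3
  B^(n-1-k) = 5^1 mod 509 = 5
  Delta = 3 * 5 mod 509 = 15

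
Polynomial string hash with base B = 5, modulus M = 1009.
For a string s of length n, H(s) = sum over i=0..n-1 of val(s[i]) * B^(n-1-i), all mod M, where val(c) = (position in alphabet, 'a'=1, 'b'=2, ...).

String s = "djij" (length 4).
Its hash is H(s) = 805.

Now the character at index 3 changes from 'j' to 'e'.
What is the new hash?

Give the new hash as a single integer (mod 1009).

val('j') = 10, val('e') = 5
Position k = 3, exponent = n-1-k = 0
B^0 mod M = 5^0 mod 1009 = 1
Delta = (5 - 10) * 1 mod 1009 = 1004
New hash = (805 + 1004) mod 1009 = 800

Answer: 800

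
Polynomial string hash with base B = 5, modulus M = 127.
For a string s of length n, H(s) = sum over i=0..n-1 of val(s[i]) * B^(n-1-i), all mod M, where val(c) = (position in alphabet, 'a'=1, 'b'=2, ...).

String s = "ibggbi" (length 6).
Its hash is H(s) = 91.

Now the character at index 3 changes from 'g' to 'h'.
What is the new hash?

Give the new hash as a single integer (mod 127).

Answer: 116

Derivation:
val('g') = 7, val('h') = 8
Position k = 3, exponent = n-1-k = 2
B^2 mod M = 5^2 mod 127 = 25
Delta = (8 - 7) * 25 mod 127 = 25
New hash = (91 + 25) mod 127 = 116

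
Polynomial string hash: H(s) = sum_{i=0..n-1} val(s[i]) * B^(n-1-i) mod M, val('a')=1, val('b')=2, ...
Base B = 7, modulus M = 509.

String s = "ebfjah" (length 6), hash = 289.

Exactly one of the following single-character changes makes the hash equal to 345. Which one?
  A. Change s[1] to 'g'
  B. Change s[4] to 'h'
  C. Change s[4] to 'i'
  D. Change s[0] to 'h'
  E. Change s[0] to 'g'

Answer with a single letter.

Option A: s[1]='b'->'g', delta=(7-2)*7^4 mod 509 = 298, hash=289+298 mod 509 = 78
Option B: s[4]='a'->'h', delta=(8-1)*7^1 mod 509 = 49, hash=289+49 mod 509 = 338
Option C: s[4]='a'->'i', delta=(9-1)*7^1 mod 509 = 56, hash=289+56 mod 509 = 345 <-- target
Option D: s[0]='e'->'h', delta=(8-5)*7^5 mod 509 = 30, hash=289+30 mod 509 = 319
Option E: s[0]='e'->'g', delta=(7-5)*7^5 mod 509 = 20, hash=289+20 mod 509 = 309

Answer: C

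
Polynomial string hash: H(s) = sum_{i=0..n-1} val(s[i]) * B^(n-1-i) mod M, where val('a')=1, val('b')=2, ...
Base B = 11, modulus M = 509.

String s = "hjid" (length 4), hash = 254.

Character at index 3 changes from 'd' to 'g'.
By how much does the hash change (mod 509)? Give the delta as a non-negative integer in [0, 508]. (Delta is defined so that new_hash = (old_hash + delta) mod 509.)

Delta formula: (val(new) - val(old)) * B^(n-1-k) mod M
  val('g') - val('d') = 7 - 4 = 3
  B^(n-1-k) = 11^0 mod 509 = 1
  Delta = 3 * 1 mod 509 = 3

Answer: 3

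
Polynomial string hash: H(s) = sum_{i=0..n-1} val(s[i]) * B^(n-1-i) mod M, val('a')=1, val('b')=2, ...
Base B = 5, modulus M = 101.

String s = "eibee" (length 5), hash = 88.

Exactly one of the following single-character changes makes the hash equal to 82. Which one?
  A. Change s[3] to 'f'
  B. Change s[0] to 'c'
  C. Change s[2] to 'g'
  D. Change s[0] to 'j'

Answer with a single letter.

Answer: D

Derivation:
Option A: s[3]='e'->'f', delta=(6-5)*5^1 mod 101 = 5, hash=88+5 mod 101 = 93
Option B: s[0]='e'->'c', delta=(3-5)*5^4 mod 101 = 63, hash=88+63 mod 101 = 50
Option C: s[2]='b'->'g', delta=(7-2)*5^2 mod 101 = 24, hash=88+24 mod 101 = 11
Option D: s[0]='e'->'j', delta=(10-5)*5^4 mod 101 = 95, hash=88+95 mod 101 = 82 <-- target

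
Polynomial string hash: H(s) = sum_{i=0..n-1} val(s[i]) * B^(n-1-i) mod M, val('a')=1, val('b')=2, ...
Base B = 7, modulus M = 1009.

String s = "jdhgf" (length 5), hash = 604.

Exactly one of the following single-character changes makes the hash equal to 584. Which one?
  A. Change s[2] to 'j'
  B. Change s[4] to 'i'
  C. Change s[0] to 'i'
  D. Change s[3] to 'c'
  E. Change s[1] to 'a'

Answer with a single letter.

Answer: E

Derivation:
Option A: s[2]='h'->'j', delta=(10-8)*7^2 mod 1009 = 98, hash=604+98 mod 1009 = 702
Option B: s[4]='f'->'i', delta=(9-6)*7^0 mod 1009 = 3, hash=604+3 mod 1009 = 607
Option C: s[0]='j'->'i', delta=(9-10)*7^4 mod 1009 = 626, hash=604+626 mod 1009 = 221
Option D: s[3]='g'->'c', delta=(3-7)*7^1 mod 1009 = 981, hash=604+981 mod 1009 = 576
Option E: s[1]='d'->'a', delta=(1-4)*7^3 mod 1009 = 989, hash=604+989 mod 1009 = 584 <-- target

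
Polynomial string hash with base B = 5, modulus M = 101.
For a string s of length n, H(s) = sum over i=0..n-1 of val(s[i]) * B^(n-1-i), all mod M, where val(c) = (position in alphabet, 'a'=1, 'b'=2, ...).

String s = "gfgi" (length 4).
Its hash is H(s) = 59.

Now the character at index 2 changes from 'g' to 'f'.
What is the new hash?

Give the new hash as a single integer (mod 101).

val('g') = 7, val('f') = 6
Position k = 2, exponent = n-1-k = 1
B^1 mod M = 5^1 mod 101 = 5
Delta = (6 - 7) * 5 mod 101 = 96
New hash = (59 + 96) mod 101 = 54

Answer: 54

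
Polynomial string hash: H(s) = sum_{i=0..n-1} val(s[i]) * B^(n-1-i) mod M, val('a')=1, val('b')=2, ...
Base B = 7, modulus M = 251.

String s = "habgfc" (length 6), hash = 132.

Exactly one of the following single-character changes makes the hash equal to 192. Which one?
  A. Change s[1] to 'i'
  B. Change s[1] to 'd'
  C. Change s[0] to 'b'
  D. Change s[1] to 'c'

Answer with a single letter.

Answer: C

Derivation:
Option A: s[1]='a'->'i', delta=(9-1)*7^4 mod 251 = 132, hash=132+132 mod 251 = 13
Option B: s[1]='a'->'d', delta=(4-1)*7^4 mod 251 = 175, hash=132+175 mod 251 = 56
Option C: s[0]='h'->'b', delta=(2-8)*7^5 mod 251 = 60, hash=132+60 mod 251 = 192 <-- target
Option D: s[1]='a'->'c', delta=(3-1)*7^4 mod 251 = 33, hash=132+33 mod 251 = 165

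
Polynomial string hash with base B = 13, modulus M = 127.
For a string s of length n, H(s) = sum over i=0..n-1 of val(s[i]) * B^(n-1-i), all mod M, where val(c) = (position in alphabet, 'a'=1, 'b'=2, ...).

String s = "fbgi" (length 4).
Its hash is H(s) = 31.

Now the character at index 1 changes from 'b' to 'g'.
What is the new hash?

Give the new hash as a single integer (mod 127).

Answer: 114

Derivation:
val('b') = 2, val('g') = 7
Position k = 1, exponent = n-1-k = 2
B^2 mod M = 13^2 mod 127 = 42
Delta = (7 - 2) * 42 mod 127 = 83
New hash = (31 + 83) mod 127 = 114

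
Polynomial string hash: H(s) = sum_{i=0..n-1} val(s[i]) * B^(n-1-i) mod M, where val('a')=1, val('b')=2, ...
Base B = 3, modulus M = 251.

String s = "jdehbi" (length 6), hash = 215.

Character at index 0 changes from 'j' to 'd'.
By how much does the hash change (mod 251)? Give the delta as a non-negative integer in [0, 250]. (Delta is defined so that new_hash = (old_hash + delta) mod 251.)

Answer: 48

Derivation:
Delta formula: (val(new) - val(old)) * B^(n-1-k) mod M
  val('d') - val('j') = 4 - 10 = -6
  B^(n-1-k) = 3^5 mod 251 = 243
  Delta = -6 * 243 mod 251 = 48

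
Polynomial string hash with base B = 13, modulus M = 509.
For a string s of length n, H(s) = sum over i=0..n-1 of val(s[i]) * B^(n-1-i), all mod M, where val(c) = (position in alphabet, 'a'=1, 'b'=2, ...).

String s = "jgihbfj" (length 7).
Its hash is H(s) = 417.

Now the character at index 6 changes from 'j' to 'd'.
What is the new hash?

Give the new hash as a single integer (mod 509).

val('j') = 10, val('d') = 4
Position k = 6, exponent = n-1-k = 0
B^0 mod M = 13^0 mod 509 = 1
Delta = (4 - 10) * 1 mod 509 = 503
New hash = (417 + 503) mod 509 = 411

Answer: 411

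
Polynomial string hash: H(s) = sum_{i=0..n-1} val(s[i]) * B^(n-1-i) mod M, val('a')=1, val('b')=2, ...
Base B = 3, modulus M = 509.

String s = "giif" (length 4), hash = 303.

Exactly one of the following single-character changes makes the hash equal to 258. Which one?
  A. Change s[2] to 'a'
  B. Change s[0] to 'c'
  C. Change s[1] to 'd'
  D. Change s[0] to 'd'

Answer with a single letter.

Answer: C

Derivation:
Option A: s[2]='i'->'a', delta=(1-9)*3^1 mod 509 = 485, hash=303+485 mod 509 = 279
Option B: s[0]='g'->'c', delta=(3-7)*3^3 mod 509 = 401, hash=303+401 mod 509 = 195
Option C: s[1]='i'->'d', delta=(4-9)*3^2 mod 509 = 464, hash=303+464 mod 509 = 258 <-- target
Option D: s[0]='g'->'d', delta=(4-7)*3^3 mod 509 = 428, hash=303+428 mod 509 = 222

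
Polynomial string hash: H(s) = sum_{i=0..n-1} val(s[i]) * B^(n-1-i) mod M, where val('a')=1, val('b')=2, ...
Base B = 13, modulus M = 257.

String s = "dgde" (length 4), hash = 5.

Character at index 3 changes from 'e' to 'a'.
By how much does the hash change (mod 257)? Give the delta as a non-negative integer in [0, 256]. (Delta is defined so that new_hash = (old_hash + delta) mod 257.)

Answer: 253

Derivation:
Delta formula: (val(new) - val(old)) * B^(n-1-k) mod M
  val('a') - val('e') = 1 - 5 = -4
  B^(n-1-k) = 13^0 mod 257 = 1
  Delta = -4 * 1 mod 257 = 253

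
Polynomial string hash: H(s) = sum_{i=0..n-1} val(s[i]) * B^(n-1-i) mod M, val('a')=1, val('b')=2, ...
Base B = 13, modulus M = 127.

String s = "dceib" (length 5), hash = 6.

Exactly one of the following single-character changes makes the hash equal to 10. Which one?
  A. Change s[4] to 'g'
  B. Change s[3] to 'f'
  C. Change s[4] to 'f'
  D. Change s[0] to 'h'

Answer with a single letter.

Answer: C

Derivation:
Option A: s[4]='b'->'g', delta=(7-2)*13^0 mod 127 = 5, hash=6+5 mod 127 = 11
Option B: s[3]='i'->'f', delta=(6-9)*13^1 mod 127 = 88, hash=6+88 mod 127 = 94
Option C: s[4]='b'->'f', delta=(6-2)*13^0 mod 127 = 4, hash=6+4 mod 127 = 10 <-- target
Option D: s[0]='d'->'h', delta=(8-4)*13^4 mod 127 = 71, hash=6+71 mod 127 = 77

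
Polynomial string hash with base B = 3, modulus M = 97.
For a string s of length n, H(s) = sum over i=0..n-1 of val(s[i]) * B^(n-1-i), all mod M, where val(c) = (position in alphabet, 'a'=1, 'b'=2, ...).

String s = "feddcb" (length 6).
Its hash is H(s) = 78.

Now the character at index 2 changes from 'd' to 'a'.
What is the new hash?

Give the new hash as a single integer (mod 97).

Answer: 94

Derivation:
val('d') = 4, val('a') = 1
Position k = 2, exponent = n-1-k = 3
B^3 mod M = 3^3 mod 97 = 27
Delta = (1 - 4) * 27 mod 97 = 16
New hash = (78 + 16) mod 97 = 94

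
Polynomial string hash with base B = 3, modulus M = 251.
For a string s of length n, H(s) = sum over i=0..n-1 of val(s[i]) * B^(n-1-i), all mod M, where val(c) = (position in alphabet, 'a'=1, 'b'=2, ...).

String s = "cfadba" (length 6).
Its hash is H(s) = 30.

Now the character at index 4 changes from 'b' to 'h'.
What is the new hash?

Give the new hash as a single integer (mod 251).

Answer: 48

Derivation:
val('b') = 2, val('h') = 8
Position k = 4, exponent = n-1-k = 1
B^1 mod M = 3^1 mod 251 = 3
Delta = (8 - 2) * 3 mod 251 = 18
New hash = (30 + 18) mod 251 = 48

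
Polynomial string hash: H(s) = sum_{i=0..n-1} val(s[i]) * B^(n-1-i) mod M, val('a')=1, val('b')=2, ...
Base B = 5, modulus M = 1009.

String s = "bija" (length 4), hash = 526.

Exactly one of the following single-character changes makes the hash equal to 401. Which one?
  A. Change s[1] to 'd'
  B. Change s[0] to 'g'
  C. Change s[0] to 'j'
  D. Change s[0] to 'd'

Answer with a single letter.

Option A: s[1]='i'->'d', delta=(4-9)*5^2 mod 1009 = 884, hash=526+884 mod 1009 = 401 <-- target
Option B: s[0]='b'->'g', delta=(7-2)*5^3 mod 1009 = 625, hash=526+625 mod 1009 = 142
Option C: s[0]='b'->'j', delta=(10-2)*5^3 mod 1009 = 1000, hash=526+1000 mod 1009 = 517
Option D: s[0]='b'->'d', delta=(4-2)*5^3 mod 1009 = 250, hash=526+250 mod 1009 = 776

Answer: A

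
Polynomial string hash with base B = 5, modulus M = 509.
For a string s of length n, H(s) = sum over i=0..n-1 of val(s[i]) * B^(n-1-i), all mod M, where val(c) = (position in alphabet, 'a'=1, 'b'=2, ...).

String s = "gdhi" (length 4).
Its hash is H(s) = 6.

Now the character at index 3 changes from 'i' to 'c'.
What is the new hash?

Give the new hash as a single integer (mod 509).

val('i') = 9, val('c') = 3
Position k = 3, exponent = n-1-k = 0
B^0 mod M = 5^0 mod 509 = 1
Delta = (3 - 9) * 1 mod 509 = 503
New hash = (6 + 503) mod 509 = 0

Answer: 0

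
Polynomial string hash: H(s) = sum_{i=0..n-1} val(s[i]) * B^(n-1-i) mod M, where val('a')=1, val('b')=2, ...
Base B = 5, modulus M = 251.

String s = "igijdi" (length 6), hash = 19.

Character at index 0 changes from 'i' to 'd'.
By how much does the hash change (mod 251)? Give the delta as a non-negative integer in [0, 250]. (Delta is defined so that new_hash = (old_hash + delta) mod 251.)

Answer: 188

Derivation:
Delta formula: (val(new) - val(old)) * B^(n-1-k) mod M
  val('d') - val('i') = 4 - 9 = -5
  B^(n-1-k) = 5^5 mod 251 = 113
  Delta = -5 * 113 mod 251 = 188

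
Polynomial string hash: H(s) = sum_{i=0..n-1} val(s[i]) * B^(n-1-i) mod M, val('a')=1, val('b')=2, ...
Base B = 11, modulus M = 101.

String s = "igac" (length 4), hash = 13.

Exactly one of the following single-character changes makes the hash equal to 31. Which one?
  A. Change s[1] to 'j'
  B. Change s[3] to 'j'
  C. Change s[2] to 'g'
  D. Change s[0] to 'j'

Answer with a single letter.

Option A: s[1]='g'->'j', delta=(10-7)*11^2 mod 101 = 60, hash=13+60 mod 101 = 73
Option B: s[3]='c'->'j', delta=(10-3)*11^0 mod 101 = 7, hash=13+7 mod 101 = 20
Option C: s[2]='a'->'g', delta=(7-1)*11^1 mod 101 = 66, hash=13+66 mod 101 = 79
Option D: s[0]='i'->'j', delta=(10-9)*11^3 mod 101 = 18, hash=13+18 mod 101 = 31 <-- target

Answer: D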